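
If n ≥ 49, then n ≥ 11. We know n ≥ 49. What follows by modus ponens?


Modus ponens: P → Q, P ⊢ Q
P: n ≥ 49
Q: n ≥ 11
We have P → Q and P is true.
By modus ponens, Q must be true.

n ≥ 11


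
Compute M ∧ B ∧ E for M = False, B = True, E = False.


M = False, B = True, E = False
Step 1: M ∧ B = False AND True = False
Step 2: (False) ∧ E = (False) AND False = False
AND is true only when ALL operands are true.

False


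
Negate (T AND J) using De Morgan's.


De Morgan's law: ¬(P ∧ Q) ≡ ¬P ∨ ¬Q
¬(T ∧ J) = ¬T ∨ ¬J

¬T ∨ ¬J


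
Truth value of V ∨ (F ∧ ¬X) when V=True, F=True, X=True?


V = True, F = True, X = True
Expression: V ∨ (F ∧ ¬X)
Step 1: ¬X = NOT True = False
Step 2: F ∧ ¬X = True AND False = False
Step 3: V ∨ (False) = True OR False = True

True


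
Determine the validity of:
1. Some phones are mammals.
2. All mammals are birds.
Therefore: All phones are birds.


Premise 1: Some phones are mammals.
Premise 2: All mammals are birds.
Conclusion: All phones are birds.
Fallacy: illicit minor. The minor term (phones) is distributed in the conclusion ('All phones ...') but undistributed in its premise ('Some phones are mammals' doesn't cover all phones).
Only 'Some phones are birds' follows, not 'All'.

Invalid


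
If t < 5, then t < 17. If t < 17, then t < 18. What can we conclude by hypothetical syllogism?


Hypothetical syllogism: P → Q, Q → R ⊢ P → R
Premise 1: t < 5 → t < 17
Premise 2: t < 17 → t < 18
Chain the implications: the middle term (t < 17) links the two.
Conclusion: If t < 5, then t < 18.

If t < 5, then t < 18.


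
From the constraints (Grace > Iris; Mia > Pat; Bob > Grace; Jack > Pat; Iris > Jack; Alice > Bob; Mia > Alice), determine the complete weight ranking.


Constraints: Grace > Iris; Mia > Pat; Bob > Grace; Jack > Pat; Iris > Jack; Alice > Bob; Mia > Alice
Method: at each step, the next-highest is the one remaining person who never appears on the smaller side of a constraint between remaining people.
  Step 1: remaining {Grace, Jack, Alice, Mia, Bob, Pat, Iris}; on the smaller side: {Grace, Jack, Alice, Bob, Pat, Iris} → Mia is next (Mia > Pat; Mia > Alice).
  Step 2: remaining {Grace, Jack, Alice, Bob, Pat, Iris}; on the smaller side: {Grace, Jack, Bob, Pat, Iris} → Alice is next (Alice > Bob).
  Step 3: remaining {Grace, Jack, Bob, Pat, Iris}; on the smaller side: {Grace, Jack, Pat, Iris} → Bob is next (Bob > Grace).
  Step 4: remaining {Grace, Jack, Pat, Iris}; on the smaller side: {Jack, Pat, Iris} → Grace is next (Grace > Iris).
  Step 5: remaining {Jack, Pat, Iris}; on the smaller side: {Jack, Pat} → Iris is next (Iris > Jack).
  Step 6: remaining {Jack, Pat}; on the smaller side: {Pat} → Jack is next (Jack > Pat).
  Step 7: only Pat remains → lowest.
Final ranking (highest to lowest):

Mia > Alice > Bob > Grace > Iris > Jack > Pat


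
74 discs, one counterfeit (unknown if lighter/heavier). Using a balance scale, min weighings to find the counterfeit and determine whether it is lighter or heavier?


Let n = 74. 148 possibilities (n discs × lighter/heavier); each weighing has 3 outcomes.
Bound for k weighings: say the first weighing puts j discs on each pan. If it tips, the 2j weighed discs remain suspects (each with a known direction) and k-1 weighings give 3^(k-1) outcomes; 3^(k-1) is odd, so 2j ≤ 3^(k-1) - 1. If it balances, the n - 2j unweighed discs remain with direction unknown: 2(n - 2j) ≤ 3^(k-1) - 1 by the same parity argument. Adding, n ≤ (3^(k-1) - 1) + (3^(k-1) - 1)/2 = (3^k - 3)/2, and the classical three-group strategy achieves this (3 discs in 2 weighings, 12 in 3, 39 in 4, 120 in 5).
So we need the smallest k with (3^k - 3)/2 ≥ 74.
k = 4: (3^4 - 3)/2 = 39 < 74 ✗
k = 5: (3^5 - 3)/2 = 120 ≥ 74 ✓

5


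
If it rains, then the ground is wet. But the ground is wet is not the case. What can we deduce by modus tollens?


Modus tollens: P → Q, ¬Q ⊢ ¬P
P: it rains
Q: the ground is wet
We have P → Q and Q is false.
By modus tollens, P must be false.

It is not the case that it rains


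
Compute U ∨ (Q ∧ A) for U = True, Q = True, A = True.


U = True, Q = True, A = True
Step 1: Q ∧ A = True AND True = True
Step 2: U ∨ True = True OR True = True
AND evaluated first (higher precedence); then OR applied.

True


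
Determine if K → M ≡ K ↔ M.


Expression 1: K → M
Expression 2: K ↔ M
Truth table (K M | Expr1 Expr2):
  T T |   T     T
  T F |   F     F
  F T |   T     F   ← differ
  F F |   T     T
Counterexample: K=F, M=T gives Expr1 = T but Expr2 = F, so the expressions are NOT logically equivalent.

No


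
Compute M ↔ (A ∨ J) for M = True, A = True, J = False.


M = True, A = True, J = False
Step 1: A ∨ J = True OR False = True
Step 2: M ↔ (True): true when both sides have same truth value.
Result: True ↔ True = True

True


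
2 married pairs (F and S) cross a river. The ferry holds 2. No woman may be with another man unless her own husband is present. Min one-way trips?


Label couples F and S.
1. WF+WS → (far: WF,WS; near: HF,HS)
2. WF ←   (far: WS; near: HF,HS,WF)
3. HF+HS → (far: HF,HS,WS; near: WF)
4. HF ←   (far: HS,WS; near: HF,WF)  — HF returns, since WF is alone on near bank
5. HF+WF → (far: all four; near: empty)
Every state respects the constraint.
Minimum trips = 5

5


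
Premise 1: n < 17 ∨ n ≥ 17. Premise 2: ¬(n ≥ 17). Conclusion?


Disjunctive syllogism: P ∨ Q, ¬P ⊢ Q
Disjunction: n < 17 ∨ n ≥ 17
We know it is not the case that n ≥ 17.
By disjunctive syllogism, the other disjunct must be true.

n < 17


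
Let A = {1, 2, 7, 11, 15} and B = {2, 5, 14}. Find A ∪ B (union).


A = {1, 2, 7, 11, 15}
B = {2, 5, 14}
Operation: union
All elements combined: 1, 2, 5, 7, 11, 14, 15

{1, 2, 5, 7, 11, 14, 15}


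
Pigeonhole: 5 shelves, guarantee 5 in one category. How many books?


Pigeonhole: to guarantee k in one of n categories, need (k-1)×n + 1.
k = 5, n = 5
Minimum = (5-1) × 5 + 1 = 4 × 5 + 1

21


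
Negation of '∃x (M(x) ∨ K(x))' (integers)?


Original: ∃x (M(x) ∨ K(x))
Rule: ¬∀→∃, ¬∃→∀, negate predicate.
Negation: ∀x (¬M(x) ∧ ¬K(x))

∀x (¬M(x) ∧ ¬K(x))


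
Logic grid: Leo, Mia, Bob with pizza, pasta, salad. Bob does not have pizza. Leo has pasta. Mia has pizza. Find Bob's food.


From clues:
  Mia → pizza
  Leo → pasta
By elimination, Bob gets the remaining.

salad


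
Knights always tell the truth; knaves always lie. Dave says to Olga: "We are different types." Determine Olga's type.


Dave says: "We are different types."
Case 1: Dave is a Knight (truth-teller)
  Statement is true → they ARE different → Olga is a Knave
Case 2: Dave is a Knave (liar)
  Statement is false → they are NOT different → Olga is a Knave
In both cases, Olga is a Knave.

Knave


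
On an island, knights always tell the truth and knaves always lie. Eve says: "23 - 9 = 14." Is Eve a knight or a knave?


Statement: "23 - 9 = 14."
Actual: 23 - 9 = 14
Claimed: 14
Statement is TRUE → Eve tells the truth → Knight

Knight


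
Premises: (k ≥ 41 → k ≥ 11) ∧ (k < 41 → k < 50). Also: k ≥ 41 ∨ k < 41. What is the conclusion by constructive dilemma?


Constructive dilemma: (P → Q) ∧ (R → S), P ∨ R ⊢ Q ∨ S
Premise 1: k ≥ 41 → k ≥ 11
Premise 2: k < 41 → k < 50
Premise 3: k ≥ 41 ∨ k < 41
Case 1: Assuming k ≥ 41, then by Premise 1, k ≥ 11.
Case 2: Assuming k < 41, then by Premise 2, k < 50.
Since one of k ≥ 41 or k < 41 must hold, we get k ≥ 11 or k < 50.

k ≥ 11 or k < 50.


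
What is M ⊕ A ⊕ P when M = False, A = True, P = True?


M = False, A = True, P = True
Step 1: M ⊕ A = False XOR True = True
Step 2: True ⊕ P = True XOR True = False
XOR is true when an odd number of operands are true.

False


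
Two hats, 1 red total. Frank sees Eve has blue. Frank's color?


Total red = 1, Eve = blue
Red accounted for: 0
Remaining for Frank: 1
Frank's hat is red.

red


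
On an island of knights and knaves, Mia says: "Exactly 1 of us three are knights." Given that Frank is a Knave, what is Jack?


Mia claims exactly 1 knights among Mia, Frank, Jack.
Given: Frank is a Knave.

Case 1: Mia is a Knight (tells truth)
  Then exactly 1 of the three are knights.
  Counting Mia, Frank: 1 knight(s) so far. Need 0 more → Jack = Knave.
Case 2: Mia is a Knave (lies)
  Then the count is NOT 1.
  If Jack = Knight, count = 1 = 1 → claim would be true, contradicts lie.
  If Jack = Knave, count = 0 ≠ 1 → lie confirmed ✓

Jack is a Knave.

Knave


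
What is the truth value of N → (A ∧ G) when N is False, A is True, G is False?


N = False, A = True, G = False
Step 1: A ∧ G = True AND False = False
Step 2: N → (False): false only when N=True and consequent=False.
Result: True

True


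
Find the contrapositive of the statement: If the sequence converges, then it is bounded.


Original: If the sequence converges, then it is bounded
Contrapositive: If ¬Q, then ¬P
Negate Q: not (it is bounded)
Negate P: not (the sequence converges)

If not (it is bounded), then not (the sequence converges).


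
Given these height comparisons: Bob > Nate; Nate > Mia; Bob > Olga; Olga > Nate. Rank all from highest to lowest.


Constraints: Bob > Nate; Nate > Mia; Bob > Olga; Olga > Nate
Method: at each step, the next-highest is the one remaining person who never appears on the smaller side of a constraint between remaining people.
  Step 1: remaining {Olga, Bob, Nate, Mia}; on the smaller side: {Olga, Nate, Mia} → Bob is next (Bob > Nate; Bob > Olga).
  Step 2: remaining {Olga, Nate, Mia}; on the smaller side: {Nate, Mia} → Olga is next (Olga > Nate).
  Step 3: remaining {Nate, Mia}; on the smaller side: {Mia} → Nate is next (Nate > Mia).
  Step 4: only Mia remains → lowest.
Final ranking (highest to lowest):

Bob > Olga > Nate > Mia


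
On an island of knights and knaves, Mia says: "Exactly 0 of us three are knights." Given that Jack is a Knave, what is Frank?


Mia claims exactly 0 knights among Mia, Jack, Frank.
Given: Jack is a Knave.

Case 1: Mia is a Knight (tells truth)
  Then exactly 0 of the three are knights.
  Counting Mia, Jack: 1 knight(s) so far. Need -1 more → impossible.
Case 2: Mia is a Knave (lies)
  Then the count is NOT 0.
  If Frank = Knave, count = 0 = 0 → claim would be true, contradicts lie.
  If Frank = Knight, count = 1 ≠ 0 → lie confirmed ✓

Frank is a Knight.

Knight


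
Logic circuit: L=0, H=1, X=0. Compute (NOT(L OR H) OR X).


L OR H = 1
NOT(1) = 0
0 OR 0 = 0

0


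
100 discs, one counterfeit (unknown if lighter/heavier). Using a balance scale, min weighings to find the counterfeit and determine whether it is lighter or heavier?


Let n = 100. 200 possibilities (n discs × lighter/heavier); each weighing has 3 outcomes.
Bound for k weighings: say the first weighing puts j discs on each pan. If it tips, the 2j weighed discs remain suspects (each with a known direction) and k-1 weighings give 3^(k-1) outcomes; 3^(k-1) is odd, so 2j ≤ 3^(k-1) - 1. If it balances, the n - 2j unweighed discs remain with direction unknown: 2(n - 2j) ≤ 3^(k-1) - 1 by the same parity argument. Adding, n ≤ (3^(k-1) - 1) + (3^(k-1) - 1)/2 = (3^k - 3)/2, and the classical three-group strategy achieves this (3 discs in 2 weighings, 12 in 3, 39 in 4, 120 in 5).
So we need the smallest k with (3^k - 3)/2 ≥ 100.
k = 4: (3^4 - 3)/2 = 39 < 100 ✗
k = 5: (3^5 - 3)/2 = 120 ≥ 100 ✓

5


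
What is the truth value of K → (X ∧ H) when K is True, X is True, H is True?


K = True, X = True, H = True
Step 1: X ∧ H = True AND True = True
Step 2: K → (True): false only when K=True and consequent=False.
Result: True

True


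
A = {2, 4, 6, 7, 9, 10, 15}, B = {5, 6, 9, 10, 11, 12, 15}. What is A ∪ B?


A = {2, 4, 6, 7, 9, 10, 15}
B = {5, 6, 9, 10, 11, 12, 15}
Operation: union
All elements combined: 2, 4, 5, 6, 7, 9, 10, 11, 12, 15

{2, 4, 5, 6, 7, 9, 10, 11, 12, 15}


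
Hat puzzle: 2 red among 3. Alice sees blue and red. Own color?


Total red = 2, seen red = 1
Own red = 2 - 1 = 1
Alice's hat is red.

red


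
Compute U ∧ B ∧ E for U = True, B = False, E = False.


U = True, B = False, E = False
Step 1: U ∧ B = True AND False = False
Step 2: (False) ∧ E = (False) AND False = False
AND is true only when ALL operands are true.

False


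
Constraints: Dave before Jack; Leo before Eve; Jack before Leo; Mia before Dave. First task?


Constraints: Dave before Jack; Leo before Eve; Jack before Leo; Mia before Dave
The first task can have nothing scheduled before it, so it must never appear on the right of a 'before'.
Tasks appearing after some 'before': Jack, Eve, Leo, Dave.
The only task not in that list is Mia → it is first.

Mia


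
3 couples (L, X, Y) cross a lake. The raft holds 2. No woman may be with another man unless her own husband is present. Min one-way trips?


Label couples L, X, Y (H = husband, W = wife).
Counting alone: 6 people, the raft carries 2 and someone must bring it back, so each round trip nets at most +1 on the far side until the last crossing → at least 9 trips. The jealousy constraint makes 9 impossible; the shortest valid schedule has 11:
1. WL+WX →  (far: WL,WX; near: HL,HX,HY,WY)
2. WL ←       (far: WX; near: HL,HX,HY,WL,WY)
3. WL+WY →  (far: WL,WX,WY; near: HL,HX,HY)
4. WL ←       (far: WX,WY; near: HL,HX,HY,WL)
5. HX+HY →  (far: HX,WX,HY,WY; near: HL,WL)
6. HX+WX ←  (far: HY,WY; near: HL,WL,HX,WX)
7. HL+HX →  (far: HL,HX,HY,WY; near: WL,WX)
8. WY ←       (far: HL,HX,HY; near: WL,WX,WY)
9. WL+WX →  (far: HL,WL,HX,WX,HY; near: WY)
10. HY ←      (far: HL,WL,HX,WX; near: HY,WY)
11. HY+WY → (far: all six; near: empty)
In every state each wife is either with her husband or with no other man.
Minimum trips = 11

11


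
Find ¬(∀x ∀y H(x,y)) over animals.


Original: ∀x ∀y H(x,y)
Rule: ¬∀→∃, ¬∃→∀, negate predicate.
Negation: ∃x ∃y ¬H(x,y)

∃x ∃y ¬H(x,y)


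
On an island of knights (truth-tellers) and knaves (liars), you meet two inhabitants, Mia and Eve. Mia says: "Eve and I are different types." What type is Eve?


Mia says: "Eve and I are different types."
Case 1: Mia is a Knight (truth-teller)
  Statement is true → they ARE different → Eve is a Knave
Case 2: Mia is a Knave (liar)
  Statement is false → they are NOT different → Eve is a Knave
In both cases, Eve is a Knave.

Knave


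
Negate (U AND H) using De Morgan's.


De Morgan's law: ¬(P ∧ Q) ≡ ¬P ∨ ¬Q
¬(U ∧ H) = ¬U ∨ ¬H

¬U ∨ ¬H


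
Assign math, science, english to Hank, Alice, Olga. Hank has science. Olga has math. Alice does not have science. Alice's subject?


From clues:
  Olga → math
  Hank → science
By elimination, Alice gets the remaining.

english


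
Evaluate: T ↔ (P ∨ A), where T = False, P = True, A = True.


T = False, P = True, A = True
Step 1: P ∨ A = True OR True = True
Step 2: T ↔ (True): true when both sides have same truth value.
Result: False ↔ True = False

False


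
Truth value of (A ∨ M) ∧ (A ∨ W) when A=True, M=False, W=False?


A = True, M = False, W = False
Expression: (A ∨ M) ∧ (A ∨ W)
Step 1: A ∨ M = True OR False = True
Step 2: A ∨ W = True OR False = True
Step 3: (True) ∧ (True) = True AND True = True

True


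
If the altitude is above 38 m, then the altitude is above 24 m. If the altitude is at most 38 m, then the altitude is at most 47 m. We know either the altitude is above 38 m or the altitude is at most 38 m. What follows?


Constructive dilemma: (P → Q) ∧ (R → S), P ∨ R ⊢ Q ∨ S
Premise 1: the altitude is above 38 m → the altitude is above 24 m
Premise 2: the altitude is at most 38 m → the altitude is at most 47 m
Premise 3: the altitude is above 38 m ∨ the altitude is at most 38 m
Case 1: Assuming the altitude is above 38 m, then by Premise 1, the altitude is above 24 m.
Case 2: Assuming the altitude is at most 38 m, then by Premise 2, the altitude is at most 47 m.
Since one of the altitude is above 38 m or the altitude is at most 38 m must hold, we get the altitude is above 24 m or the altitude is at most 47 m.

The altitude is above 24 m or the altitude is at most 47 m.


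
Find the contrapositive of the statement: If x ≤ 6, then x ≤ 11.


Original: If x ≤ 6, then x ≤ 11
Contrapositive: If ¬Q, then ¬P
Negate Q: not (x ≤ 11)
Negate P: not (x ≤ 6)

If not (x ≤ 11), then not (x ≤ 6).


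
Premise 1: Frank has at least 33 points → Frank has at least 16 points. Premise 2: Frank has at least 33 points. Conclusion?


Modus ponens: P → Q, P ⊢ Q
P: Frank has at least 33 points
Q: Frank has at least 16 points
We have P → Q and P is true.
By modus ponens, Q must be true.

Frank has at least 16 points


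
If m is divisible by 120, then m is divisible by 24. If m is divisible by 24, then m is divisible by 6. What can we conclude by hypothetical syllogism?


Hypothetical syllogism: P → Q, Q → R ⊢ P → R
Premise 1: m is divisible by 120 → m is divisible by 24
Premise 2: m is divisible by 24 → m is divisible by 6
Chain the implications: the middle term (m is divisible by 24) links the two.
Conclusion: If m is divisible by 120, then m is divisible by 6.

If m is divisible by 120, then m is divisible by 6.


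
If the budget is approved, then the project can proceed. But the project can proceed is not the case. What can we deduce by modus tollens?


Modus tollens: P → Q, ¬Q ⊢ ¬P
P: the budget is approved
Q: the project can proceed
We have P → Q and Q is false.
By modus tollens, P must be false.

It is not the case that the budget is approved


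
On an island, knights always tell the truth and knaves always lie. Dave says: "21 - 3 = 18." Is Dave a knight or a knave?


Statement: "21 - 3 = 18."
Actual: 21 - 3 = 18
Claimed: 18
Statement is TRUE → Dave tells the truth → Knight

Knight


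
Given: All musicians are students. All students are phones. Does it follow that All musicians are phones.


Premise 1: All musicians are students.
Premise 2: All students are phones.
Conclusion: All musicians are phones.
Barbara syllogism (AAA-1): All A are B, All B are C → All A are C.
Middle term (students) distributed in premise 2.

Valid


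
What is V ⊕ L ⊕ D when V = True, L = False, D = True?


V = True, L = False, D = True
Step 1: V ⊕ L = True XOR False = True
Step 2: True ⊕ D = True XOR True = False
XOR is true when an odd number of operands are true.

False


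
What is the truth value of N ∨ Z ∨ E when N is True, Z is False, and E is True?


N = True, Z = False, E = True
Step 1: N ∨ Z = True OR False = True
Step 2: True ∨ E = True OR True = True
OR is true when at least one operand is true.

True


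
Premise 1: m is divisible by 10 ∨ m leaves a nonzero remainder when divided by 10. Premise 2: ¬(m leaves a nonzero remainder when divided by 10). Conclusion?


Disjunctive syllogism: P ∨ Q, ¬P ⊢ Q
Disjunction: m is divisible by 10 ∨ m leaves a nonzero remainder when divided by 10
We know it is not the case that m leaves a nonzero remainder when divided by 10.
By disjunctive syllogism, the other disjunct must be true.

m is divisible by 10


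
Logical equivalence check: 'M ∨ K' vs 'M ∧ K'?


Expression 1: M ∨ K
Expression 2: M ∧ K
Truth table (M K | Expr1 Expr2):
  T T |   T     T
  T F |   T     F   ← differ
  F T |   T     F   ← differ
  F F |   F     F
Counterexample: M=T, K=F gives Expr1 = T but Expr2 = F, so the expressions are NOT logically equivalent.

No


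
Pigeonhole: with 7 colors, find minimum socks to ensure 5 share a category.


Pigeonhole: to guarantee k in one of n categories, need (k-1)×n + 1.
k = 5, n = 7
Minimum = (5-1) × 7 + 1 = 4 × 7 + 1

29


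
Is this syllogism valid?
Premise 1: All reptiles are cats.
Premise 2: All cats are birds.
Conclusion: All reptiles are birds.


Premise 1: All reptiles are cats.
Premise 2: All cats are birds.
Conclusion: All reptiles are birds.
Barbara syllogism (AAA-1): All A are B, All B are C → All A are C.
Middle term (cats) distributed in premise 2.

Valid


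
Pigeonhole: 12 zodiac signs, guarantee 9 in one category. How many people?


Pigeonhole: to guarantee k in one of n categories, need (k-1)×n + 1.
k = 9, n = 12
Minimum = (9-1) × 12 + 1 = 8 × 12 + 1

97


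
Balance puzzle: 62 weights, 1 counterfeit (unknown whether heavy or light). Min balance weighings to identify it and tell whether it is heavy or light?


Let n = 62. 124 possibilities (n weights × lighter/heavier); each weighing has 3 outcomes.
Bound for k weighings: say the first weighing puts j weights on each pan. If it tips, the 2j weighed weights remain suspects (each with a known direction) and k-1 weighings give 3^(k-1) outcomes; 3^(k-1) is odd, so 2j ≤ 3^(k-1) - 1. If it balances, the n - 2j unweighed weights remain with direction unknown: 2(n - 2j) ≤ 3^(k-1) - 1 by the same parity argument. Adding, n ≤ (3^(k-1) - 1) + (3^(k-1) - 1)/2 = (3^k - 3)/2, and the classical three-group strategy achieves this (3 weights in 2 weighings, 12 in 3, 39 in 4, 120 in 5).
So we need the smallest k with (3^k - 3)/2 ≥ 62.
k = 4: (3^4 - 3)/2 = 39 < 62 ✗
k = 5: (3^5 - 3)/2 = 120 ≥ 62 ✓

5


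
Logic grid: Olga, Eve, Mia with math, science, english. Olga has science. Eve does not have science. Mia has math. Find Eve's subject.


From clues:
  Mia → math
  Olga → science
By elimination, Eve gets the remaining.

english


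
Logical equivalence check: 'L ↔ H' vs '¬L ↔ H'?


Expression 1: L ↔ H
Expression 2: ¬L ↔ H
Truth table (L H | Expr1 Expr2):
  T T |   T     F   ← differ
  T F |   F     T   ← differ
  F T |   F     T   ← differ
  F F |   T     F   ← differ
Counterexample: L=T, H=T gives Expr1 = T but Expr2 = F, so the expressions are NOT logically equivalent.

No


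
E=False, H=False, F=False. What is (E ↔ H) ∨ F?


E = False, H = False, F = False
Expression: (E ↔ H) ∨ F
Step 1: E ↔ H = (False iff False) (true when values match) = True
Step 2: (True) ∨ F = True OR False = True

True


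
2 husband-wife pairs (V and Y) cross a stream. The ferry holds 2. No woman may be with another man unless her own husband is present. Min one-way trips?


Label couples V and Y.
1. WV+WY → (far: WV,WY; near: HV,HY)
2. WV ←   (far: WY; near: HV,HY,WV)
3. HV+HY → (far: HV,HY,WY; near: WV)
4. HV ←   (far: HY,WY; near: HV,WV)  — HV returns, since WV is alone on near bank
5. HV+WV → (far: all four; near: empty)
Every state respects the constraint.
Minimum trips = 5

5


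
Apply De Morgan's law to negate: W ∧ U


De Morgan's law: ¬(P ∧ Q) ≡ ¬P ∨ ¬Q
¬(W ∧ U) = ¬W ∨ ¬U

¬W ∨ ¬U


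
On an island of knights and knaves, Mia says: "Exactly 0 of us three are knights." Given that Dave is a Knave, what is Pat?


Mia claims exactly 0 knights among Mia, Dave, Pat.
Given: Dave is a Knave.

Case 1: Mia is a Knight (tells truth)
  Then exactly 0 of the three are knights.
  Counting Mia, Dave: 1 knight(s) so far. Need -1 more → impossible.
Case 2: Mia is a Knave (lies)
  Then the count is NOT 0.
  If Pat = Knave, count = 0 = 0 → claim would be true, contradicts lie.
  If Pat = Knight, count = 1 ≠ 0 → lie confirmed ✓

Pat is a Knight.

Knight


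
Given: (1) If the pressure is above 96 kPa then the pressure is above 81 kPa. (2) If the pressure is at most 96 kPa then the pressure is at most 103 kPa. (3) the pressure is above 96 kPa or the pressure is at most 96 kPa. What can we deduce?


Constructive dilemma: (P → Q) ∧ (R → S), P ∨ R ⊢ Q ∨ S
Premise 1: the pressure is above 96 kPa → the pressure is above 81 kPa
Premise 2: the pressure is at most 96 kPa → the pressure is at most 103 kPa
Premise 3: the pressure is above 96 kPa ∨ the pressure is at most 96 kPa
Case 1: Assuming the pressure is above 96 kPa, then by Premise 1, the pressure is above 81 kPa.
Case 2: Assuming the pressure is at most 96 kPa, then by Premise 2, the pressure is at most 103 kPa.
Since one of the pressure is above 96 kPa or the pressure is at most 96 kPa must hold, we get the pressure is above 81 kPa or the pressure is at most 103 kPa.

The pressure is above 81 kPa or the pressure is at most 103 kPa.


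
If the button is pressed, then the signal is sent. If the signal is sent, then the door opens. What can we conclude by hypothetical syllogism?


Hypothetical syllogism: P → Q, Q → R ⊢ P → R
Premise 1: the button is pressed → the signal is sent
Premise 2: the signal is sent → the door opens
Chain the implications: the middle term (the signal is sent) links the two.
Conclusion: If the button is pressed, then the door opens.

If the button is pressed, then the door opens.


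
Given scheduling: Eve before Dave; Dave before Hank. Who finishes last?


Constraints: Eve before Dave; Dave before Hank
The last task can have nothing scheduled after it, so it must never appear on the left of a 'before'.
Tasks appearing before some other task: Eve, Dave.
The only task not in that list is Hank → it is last.

Hank


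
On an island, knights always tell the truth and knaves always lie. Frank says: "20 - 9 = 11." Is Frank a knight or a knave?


Statement: "20 - 9 = 11."
Actual: 20 - 9 = 11
Claimed: 11
Statement is TRUE → Frank tells the truth → Knight

Knight


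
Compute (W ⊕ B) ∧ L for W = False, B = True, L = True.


W = False, B = True, L = True
Step 1: W ⊕ B = False XOR True = True
Step 2: True ∧ L = True AND True = True
XOR true when exactly one of W,B is true; then AND with L.

True


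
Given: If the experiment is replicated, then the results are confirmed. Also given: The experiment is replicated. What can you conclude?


Modus ponens: P → Q, P ⊢ Q
P: the experiment is replicated
Q: the results are confirmed
We have P → Q and P is true.
By modus ponens, Q must be true.

The results are confirmed


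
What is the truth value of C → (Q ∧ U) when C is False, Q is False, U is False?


C = False, Q = False, U = False
Step 1: Q ∧ U = False AND False = False
Step 2: C → (False): false only when C=True and consequent=False.
Result: True

True


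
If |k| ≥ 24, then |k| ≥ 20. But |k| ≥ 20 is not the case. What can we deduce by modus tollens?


Modus tollens: P → Q, ¬Q ⊢ ¬P
P: |k| ≥ 24
Q: |k| ≥ 20
We have P → Q and Q is false.
By modus tollens, P must be false.

It is not the case that |k| ≥ 24


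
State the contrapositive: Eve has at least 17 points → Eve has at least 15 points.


Original: If Eve has at least 17 points, then Eve has at least 15 points
Contrapositive: If ¬Q, then ¬P
Negate Q: not (Eve has at least 15 points)
Negate P: not (Eve has at least 17 points)

If not (Eve has at least 15 points), then not (Eve has at least 17 points).


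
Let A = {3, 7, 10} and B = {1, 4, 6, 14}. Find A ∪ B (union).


A = {3, 7, 10}
B = {1, 4, 6, 14}
Operation: union
All elements combined: 1, 3, 4, 6, 7, 10, 14

{1, 3, 4, 6, 7, 10, 14}


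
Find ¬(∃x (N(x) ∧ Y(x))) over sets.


Original: ∃x (N(x) ∧ Y(x))
Rule: ¬∀→∃, ¬∃→∀, negate predicate.
Negation: ∀x (¬N(x) ∨ ¬Y(x))

∀x (¬N(x) ∨ ¬Y(x))


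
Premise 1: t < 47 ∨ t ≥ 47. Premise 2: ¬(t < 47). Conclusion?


Disjunctive syllogism: P ∨ Q, ¬P ⊢ Q
Disjunction: t < 47 ∨ t ≥ 47
We know it is not the case that t < 47.
By disjunctive syllogism, the other disjunct must be true.

t ≥ 47


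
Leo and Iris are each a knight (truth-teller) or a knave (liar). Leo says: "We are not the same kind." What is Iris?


Leo says: "We are not the same kind."
Case 1: Leo is a Knight (truth-teller)
  Statement is true → they ARE different → Iris is a Knave
Case 2: Leo is a Knave (liar)
  Statement is false → they are NOT different → Iris is a Knave
In both cases, Iris is a Knave.

Knave


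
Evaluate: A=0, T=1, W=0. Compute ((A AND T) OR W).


A AND T = 0&1 = 0
0 OR 0 = 0

0


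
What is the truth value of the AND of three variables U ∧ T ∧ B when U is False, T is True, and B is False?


U = False, T = True, B = False
Step 1: U ∧ T = False AND True = False
Step 2: (False) ∧ B = (False) AND False = False
AND is true only when ALL operands are true.

False


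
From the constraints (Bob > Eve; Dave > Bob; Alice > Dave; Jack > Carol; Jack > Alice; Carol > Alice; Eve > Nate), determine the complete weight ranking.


Constraints: Bob > Eve; Dave > Bob; Alice > Dave; Jack > Carol; Jack > Alice; Carol > Alice; Eve > Nate
Method: at each step, the next-highest is the one remaining person who never appears on the smaller side of a constraint between remaining people.
  Step 1: remaining {Bob, Jack, Carol, Dave, Nate, Alice, Eve}; on the smaller side: {Bob, Carol, Dave, Nate, Alice, Eve} → Jack is next (Jack > Carol; Jack > Alice).
  Step 2: remaining {Bob, Carol, Dave, Nate, Alice, Eve}; on the smaller side: {Bob, Dave, Nate, Alice, Eve} → Carol is next (Carol > Alice).
  Step 3: remaining {Bob, Dave, Nate, Alice, Eve}; on the smaller side: {Bob, Dave, Nate, Eve} → Alice is next (Alice > Dave).
  Step 4: remaining {Bob, Dave, Nate, Eve}; on the smaller side: {Bob, Nate, Eve} → Dave is next (Dave > Bob).
  Step 5: remaining {Bob, Nate, Eve}; on the smaller side: {Nate, Eve} → Bob is next (Bob > Eve).
  Step 6: remaining {Nate, Eve}; on the smaller side: {Nate} → Eve is next (Eve > Nate).
  Step 7: only Nate remains → lowest.
Final ranking (highest to lowest):

Jack > Carol > Alice > Dave > Bob > Eve > Nate


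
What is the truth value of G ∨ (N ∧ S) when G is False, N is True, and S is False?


G = False, N = True, S = False
Step 1: N ∧ S = True AND False = False
Step 2: G ∨ False = False OR False = False
AND evaluated first (higher precedence); then OR applied.

False


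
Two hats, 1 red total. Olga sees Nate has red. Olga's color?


Total red = 1, Nate = red
Red accounted for: 1
Remaining for Olga: 0
Olga's hat is blue.

blue


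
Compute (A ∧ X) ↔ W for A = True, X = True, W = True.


A = True, X = True, W = True
Step 1: A ∧ X = True AND True = True
Step 2: (True) ↔ W: true when both sides have same truth value.
Result: True ↔ True = True

True


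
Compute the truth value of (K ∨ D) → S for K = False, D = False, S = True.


K = False, D = False, S = True
Step 1: K ∨ D = False OR False = False
Step 2: (False) → S: false only when antecedent=True and S=False.
Result: True

True


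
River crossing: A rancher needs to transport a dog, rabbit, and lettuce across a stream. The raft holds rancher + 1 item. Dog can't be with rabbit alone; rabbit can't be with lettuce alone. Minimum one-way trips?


1. rancher+rabbit → 2. rancher ← 3. rancher+dog → 4. rancher+rabbit ← 5. rancher+lettuce → 6. rancher ← 7. rancher+rabbit →
Minimum trips = 7

7


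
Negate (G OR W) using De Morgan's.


De Morgan's law: ¬(P ∨ Q) ≡ ¬P ∧ ¬Q
¬(G ∨ W) = ¬G ∧ ¬W

¬G ∧ ¬W


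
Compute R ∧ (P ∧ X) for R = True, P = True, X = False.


R = True, P = True, X = False
Step 1: P ∧ X = True AND False = False
Step 2: R ∧ False = True AND False = False
AND is true only when ALL operands are true.

False


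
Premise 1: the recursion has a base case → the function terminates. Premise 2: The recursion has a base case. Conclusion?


Modus ponens: P → Q, P ⊢ Q
P: the recursion has a base case
Q: the function terminates
We have P → Q and P is true.
By modus ponens, Q must be true.

The function terminates


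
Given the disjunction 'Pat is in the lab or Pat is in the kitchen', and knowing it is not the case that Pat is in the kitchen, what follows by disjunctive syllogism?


Disjunctive syllogism: P ∨ Q, ¬P ⊢ Q
Disjunction: Pat is in the lab ∨ Pat is in the kitchen
We know it is not the case that Pat is in the kitchen.
By disjunctive syllogism, the other disjunct must be true.

Pat is in the lab


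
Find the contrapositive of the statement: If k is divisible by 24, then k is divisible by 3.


Original: If k is divisible by 24, then k is divisible by 3
Contrapositive: If ¬Q, then ¬P
Negate Q: not (k is divisible by 3)
Negate P: not (k is divisible by 24)

If not (k is divisible by 3), then not (k is divisible by 24).


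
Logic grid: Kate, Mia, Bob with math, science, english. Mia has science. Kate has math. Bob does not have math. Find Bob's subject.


From clues:
  Kate → math
  Mia → science
By elimination, Bob gets the remaining.

english


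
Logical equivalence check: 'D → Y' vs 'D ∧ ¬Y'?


Expression 1: D → Y
Expression 2: D ∧ ¬Y
Truth table (D Y | Expr1 Expr2):
  T T |   T     F   ← differ
  T F |   F     T   ← differ
  F T |   T     F   ← differ
  F F |   T     F   ← differ
Counterexample: D=T, Y=T gives Expr1 = T but Expr2 = F, so the expressions are NOT logically equivalent.

No


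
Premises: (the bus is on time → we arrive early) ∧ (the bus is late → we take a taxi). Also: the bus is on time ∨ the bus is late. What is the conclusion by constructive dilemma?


Constructive dilemma: (P → Q) ∧ (R → S), P ∨ R ⊢ Q ∨ S
Premise 1: the bus is on time → we arrive early
Premise 2: the bus is late → we take a taxi
Premise 3: the bus is on time ∨ the bus is late
Case 1: Assuming the bus is on time, then by Premise 1, we arrive early.
Case 2: Assuming the bus is late, then by Premise 2, we take a taxi.
Since one of the bus is on time or the bus is late must hold, we get we arrive early or we take a taxi.

We arrive early or we take a taxi.


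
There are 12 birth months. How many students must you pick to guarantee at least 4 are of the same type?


Pigeonhole: to guarantee k in one of n categories, need (k-1)×n + 1.
k = 4, n = 12
Minimum = (4-1) × 12 + 1 = 3 × 12 + 1

37


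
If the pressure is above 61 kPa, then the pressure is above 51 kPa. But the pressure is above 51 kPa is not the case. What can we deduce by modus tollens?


Modus tollens: P → Q, ¬Q ⊢ ¬P
P: the pressure is above 61 kPa
Q: the pressure is above 51 kPa
We have P → Q and Q is false.
By modus tollens, P must be false.

It is not the case that the pressure is above 61 kPa


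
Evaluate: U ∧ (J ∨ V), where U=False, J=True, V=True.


U = False, J = True, V = True
Expression: U ∧ (J ∨ V)
Step 1: J ∨ V = True OR True = True
Step 2: U ∧ (True) = False AND True = False

False


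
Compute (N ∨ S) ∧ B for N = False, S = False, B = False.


N = False, S = False, B = False
Step 1: N ∨ S = False OR False = False
Step 2: False ∧ B = False AND False = False
OR is true when at least one operand is true; AND requires both.

False


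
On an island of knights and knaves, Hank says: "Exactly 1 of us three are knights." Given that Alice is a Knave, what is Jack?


Hank claims exactly 1 knights among Hank, Alice, Jack.
Given: Alice is a Knave.

Case 1: Hank is a Knight (tells truth)
  Then exactly 1 of the three are knights.
  Counting Hank, Alice: 1 knight(s) so far. Need 0 more → Jack = Knave.
Case 2: Hank is a Knave (lies)
  Then the count is NOT 1.
  If Jack = Knight, count = 1 = 1 → claim would be true, contradicts lie.
  If Jack = Knave, count = 0 ≠ 1 → lie confirmed ✓

Jack is a Knave.

Knave


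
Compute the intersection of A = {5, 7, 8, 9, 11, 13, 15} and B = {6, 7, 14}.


A = {5, 7, 8, 9, 11, 13, 15}
B = {6, 7, 14}
Operation: intersection
Elements in both: 7

{7}


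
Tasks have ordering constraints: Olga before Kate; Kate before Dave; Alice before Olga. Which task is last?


Constraints: Olga before Kate; Kate before Dave; Alice before Olga
The last task can have nothing scheduled after it, so it must never appear on the left of a 'before'.
Tasks appearing before some other task: Olga, Kate, Alice.
The only task not in that list is Dave → it is last.

Dave


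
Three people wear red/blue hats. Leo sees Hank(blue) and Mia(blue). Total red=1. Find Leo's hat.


Total red = 1, seen red = 0
Own red = 1 - 0 = 1
Leo's hat is red.

red


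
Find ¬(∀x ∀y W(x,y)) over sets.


Original: ∀x ∀y W(x,y)
Rule: ¬∀→∃, ¬∃→∀, negate predicate.
Negation: ∃x ∃y ¬W(x,y)

∃x ∃y ¬W(x,y)


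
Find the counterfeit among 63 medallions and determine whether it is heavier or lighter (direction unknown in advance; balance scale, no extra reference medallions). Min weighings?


Let n = 63. 126 possibilities (n medallions × lighter/heavier); each weighing has 3 outcomes.
Bound for k weighings: say the first weighing puts j medallions on each pan. If it tips, the 2j weighed medallions remain suspects (each with a known direction) and k-1 weighings give 3^(k-1) outcomes; 3^(k-1) is odd, so 2j ≤ 3^(k-1) - 1. If it balances, the n - 2j unweighed medallions remain with direction unknown: 2(n - 2j) ≤ 3^(k-1) - 1 by the same parity argument. Adding, n ≤ (3^(k-1) - 1) + (3^(k-1) - 1)/2 = (3^k - 3)/2, and the classical three-group strategy achieves this (3 medallions in 2 weighings, 12 in 3, 39 in 4, 120 in 5).
So we need the smallest k with (3^k - 3)/2 ≥ 63.
k = 4: (3^4 - 3)/2 = 39 < 63 ✗
k = 5: (3^5 - 3)/2 = 120 ≥ 63 ✓

5


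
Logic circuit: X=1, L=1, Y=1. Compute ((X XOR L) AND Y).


X XOR L = 1^1 = 0
0 AND 1 = 0

0


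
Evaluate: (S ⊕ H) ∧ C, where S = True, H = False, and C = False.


S = True, H = False, C = False
Step 1: S ⊕ H = True XOR False = True
Step 2: True ∧ C = True AND False = False
XOR true when exactly one of S,H is true; then AND with C.

False


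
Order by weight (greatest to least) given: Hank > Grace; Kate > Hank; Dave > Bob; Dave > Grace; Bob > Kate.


Constraints: Hank > Grace; Kate > Hank; Dave > Bob; Dave > Grace; Bob > Kate
Method: at each step, the next-highest is the one remaining person who never appears on the smaller side of a constraint between remaining people.
  Step 1: remaining {Dave, Bob, Grace, Kate, Hank}; on the smaller side: {Bob, Grace, Kate, Hank} → Dave is next (Dave > Bob; Dave > Grace).
  Step 2: remaining {Bob, Grace, Kate, Hank}; on the smaller side: {Grace, Kate, Hank} → Bob is next (Bob > Kate).
  Step 3: remaining {Grace, Kate, Hank}; on the smaller side: {Grace, Hank} → Kate is next (Kate > Hank).
  Step 4: remaining {Grace, Hank}; on the smaller side: {Grace} → Hank is next (Hank > Grace).
  Step 5: only Grace remains → lowest.
Final ranking (highest to lowest):

Dave > Bob > Kate > Hank > Grace


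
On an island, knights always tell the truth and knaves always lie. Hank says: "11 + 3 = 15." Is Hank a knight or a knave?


Statement: "11 + 3 = 15."
Actual: 11 + 3 = 14
Claimed: 15
Statement is FALSE → Hank lies → Knave

Knave


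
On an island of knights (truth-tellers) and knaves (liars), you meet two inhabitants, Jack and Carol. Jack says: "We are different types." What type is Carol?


Jack says: "We are different types."
Case 1: Jack is a Knight (truth-teller)
  Statement is true → they ARE different → Carol is a Knave
Case 2: Jack is a Knave (liar)
  Statement is false → they are NOT different → Carol is a Knave
In both cases, Carol is a Knave.

Knave


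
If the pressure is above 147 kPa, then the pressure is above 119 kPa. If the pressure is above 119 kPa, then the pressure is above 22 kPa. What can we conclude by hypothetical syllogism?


Hypothetical syllogism: P → Q, Q → R ⊢ P → R
Premise 1: the pressure is above 147 kPa → the pressure is above 119 kPa
Premise 2: the pressure is above 119 kPa → the pressure is above 22 kPa
Chain the implications: the middle term (the pressure is above 119 kPa) links the two.
Conclusion: If the pressure is above 147 kPa, then the pressure is above 22 kPa.

If the pressure is above 147 kPa, then the pressure is above 22 kPa.
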